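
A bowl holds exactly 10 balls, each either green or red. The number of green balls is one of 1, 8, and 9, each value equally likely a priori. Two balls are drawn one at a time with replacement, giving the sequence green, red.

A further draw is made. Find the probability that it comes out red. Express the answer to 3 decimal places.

For each hypothesis, P(data | H) works out to: P(data | r = 1) = (1/10)(9/10) = 9/100; P(data | r = 8) = (8/10)(2/10) = 4/25; P(data | r = 9) = (9/10)(1/10) = 9/100.
Multiplying each by its prior: 1/3 · 9/100 = 3/100, 1/3 · 4/25 = 4/75, 1/3 · 9/100 = 3/100; these sum to 17/150.
Normalising, the posterior is P(r = 1 | data) = 9/34, P(r = 8 | data) = 8/17, P(r = 9 | data) = 9/34.
Averaging over the posterior, P(red next | data) = (9/10)(9/34) + (1/5)(8/17) + (1/10)(9/34) = 61/170.

0.359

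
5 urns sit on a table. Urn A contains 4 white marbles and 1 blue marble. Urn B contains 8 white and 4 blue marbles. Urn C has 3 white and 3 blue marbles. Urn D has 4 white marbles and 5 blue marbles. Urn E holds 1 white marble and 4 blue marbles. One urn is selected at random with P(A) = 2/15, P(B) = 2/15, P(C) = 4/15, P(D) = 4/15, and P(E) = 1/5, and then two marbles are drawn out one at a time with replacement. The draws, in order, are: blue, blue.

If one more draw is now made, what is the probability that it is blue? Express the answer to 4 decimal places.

Compute the likelihood of the observed sequence for each case: P(data | urn A) = (1/5)(1/5) = 0.04; P(data | urn B) = (4/12)(4/12) = 0.11111; P(data | urn C) = (3/6)(3/6) = 0.25; P(data | urn D) = (5/9)(5/9) = 0.30864; P(data | urn E) = (4/5)(4/5) = 0.64.
Weighting by the prior gives 2/15 · 0.04 = 0.0053333, 2/15 · 0.11111 = 0.014815, 4/15 · 0.25 = 0.066667, 4/15 · 0.30864 = 0.082305, 1/5 · 0.64 = 0.128; these sum to 0.29712.
Dividing through by the total gives posterior P(urn A | data) = 0.01795, P(urn B | data) = 0.049861, P(urn C | data) = 0.22438, P(urn D | data) = 0.27701, P(urn E | data) = 0.4308.
Averaging over the posterior, P(blue next | data) = (1/5)(0.01795) + (1/3)(0.049861) + (1/2)(0.22438) + (5/9)(0.27701) + (4/5)(0.4308) = 0.63094.

0.6309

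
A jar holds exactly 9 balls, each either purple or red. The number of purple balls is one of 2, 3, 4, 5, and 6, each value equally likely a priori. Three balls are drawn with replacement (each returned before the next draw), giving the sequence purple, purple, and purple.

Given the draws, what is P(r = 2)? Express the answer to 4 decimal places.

0.0182

Under each hypothesis, the probability of the observed sequence is: P(data | r = 2) = (2/9)(2/9)(2/9) = 0.010974; P(data | r = 3) = (3/9)(3/9)(3/9) = 0.037037; P(data | r = 4) = (4/9)(4/9)(4/9) = 0.087791; P(data | r = 5) = (5/9)(5/9)(5/9) = 0.17147; P(data | r = 6) = (6/9)(6/9)(6/9) = 0.2963.
Weighting by the prior gives 1/5 · 0.010974 = 0.0021948, 1/5 · 0.037037 = 0.0074074, 1/5 · 0.087791 = 0.017558, 1/5 · 0.17147 = 0.034294, 1/5 · 0.2963 = 0.059259; these sum to 0.12071.
Therefore the posterior P(r = 2 | data) = (0.0021948) / (0.12071) = 0.018182.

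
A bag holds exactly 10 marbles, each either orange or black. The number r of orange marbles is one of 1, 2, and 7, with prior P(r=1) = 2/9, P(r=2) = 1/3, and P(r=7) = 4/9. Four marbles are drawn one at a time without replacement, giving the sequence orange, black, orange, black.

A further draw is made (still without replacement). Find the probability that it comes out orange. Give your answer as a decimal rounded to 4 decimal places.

Compute the likelihood of the observed sequence for each case: P(data | r = 1) = (1/10)(9/9)(0/8) = 0; P(data | r = 2) = (2/10)(8/9)(1/8)(7/7) = 1/45; P(data | r = 7) = (7/10)(3/9)(6/8)(2/7) = 1/20.
The prior-weighted likelihoods are 2/9 · 0 = 0, 1/3 · 1/45 = 1/135, 4/9 · 1/20 = 1/45; summing to 4/135.
Normalising, the posterior is P(r = 1 | data) = 0, P(r = 2 | data) = 1/4, P(r = 7 | data) = 3/4.
The predictive probability is P(orange next | data) = (0)(1/4) + (5/6)(3/4) = 5/8.

0.6250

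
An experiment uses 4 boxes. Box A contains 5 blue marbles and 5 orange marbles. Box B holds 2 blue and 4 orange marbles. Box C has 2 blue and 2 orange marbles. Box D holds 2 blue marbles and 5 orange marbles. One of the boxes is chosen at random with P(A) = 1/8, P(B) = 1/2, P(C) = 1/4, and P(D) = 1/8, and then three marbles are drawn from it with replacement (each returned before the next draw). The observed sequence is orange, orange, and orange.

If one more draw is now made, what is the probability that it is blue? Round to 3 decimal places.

0.357

Under each hypothesis, the probability of the observed sequence is: P(data | box A) = (5/10)(5/10)(5/10) = 0.125; P(data | box B) = (4/6)(4/6)(4/6) = 0.2963; P(data | box C) = (2/4)(2/4)(2/4) = 0.125; P(data | box D) = (5/7)(5/7)(5/7) = 0.36443.
Multiplying each by its prior: 1/8 · 0.125 = 0.015625, 1/2 · 0.2963 = 0.14815, 1/4 · 0.125 = 0.03125, 1/8 · 0.36443 = 0.045554; these sum to 0.24058.
Normalising, the posterior is P(box A | data) = 0.064948, P(box B | data) = 0.6158, P(box C | data) = 0.1299, P(box D | data) = 0.18935.
The predictive probability is P(blue next | data) = (1/2)(0.064948) + (1/3)(0.6158) + (1/2)(0.1299) + (2/7)(0.18935) = 0.35679.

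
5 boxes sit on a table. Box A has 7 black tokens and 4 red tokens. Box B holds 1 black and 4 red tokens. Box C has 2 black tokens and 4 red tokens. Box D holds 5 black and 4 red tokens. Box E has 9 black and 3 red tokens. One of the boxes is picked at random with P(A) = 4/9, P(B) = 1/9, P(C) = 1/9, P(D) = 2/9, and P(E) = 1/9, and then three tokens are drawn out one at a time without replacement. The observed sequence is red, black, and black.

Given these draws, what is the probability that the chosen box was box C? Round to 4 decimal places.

The likelihood of the observed sequence under each hypothesis: P(data | box A) = (4/11)(7/10)(6/9) = 0.1697; P(data | box B) = (4/5)(1/4)(0/3) = 0; P(data | box C) = (4/6)(2/5)(1/4) = 0.066667; P(data | box D) = (4/9)(5/8)(4/7) = 0.15873; P(data | box E) = (3/12)(9/11)(8/10) = 0.16364.
Weighting by the prior gives 4/9 · 0.1697 = 0.075421, 1/9 · 0 = 0, 1/9 · 0.066667 = 0.0074074, 2/9 · 0.15873 = 0.035273, 1/9 · 0.16364 = 0.018182; with total 0.13628.
So P(box C | data) = (0.0074074) / (0.13628) = 0.054353.

0.0544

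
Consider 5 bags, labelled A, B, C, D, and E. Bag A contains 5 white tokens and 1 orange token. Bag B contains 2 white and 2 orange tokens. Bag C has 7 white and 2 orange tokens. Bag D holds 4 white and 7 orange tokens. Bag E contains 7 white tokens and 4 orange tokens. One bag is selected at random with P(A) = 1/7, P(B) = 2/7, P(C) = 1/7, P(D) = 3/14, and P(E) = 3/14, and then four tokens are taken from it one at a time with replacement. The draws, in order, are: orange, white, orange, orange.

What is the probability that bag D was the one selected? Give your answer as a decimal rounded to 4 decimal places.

0.4340

The likelihood of the observed sequence under each hypothesis: P(data | bag A) = (1/6)(5/6)(1/6)(1/6) = 0.003858; P(data | bag B) = (2/4)(2/4)(2/4)(2/4) = 0.0625; P(data | bag C) = (2/9)(7/9)(2/9)(2/9) = 0.0085353; P(data | bag D) = (7/11)(4/11)(7/11)(7/11) = 0.093709; P(data | bag E) = (4/11)(7/11)(4/11)(4/11) = 0.030599.
The prior-weighted likelihoods are 1/7 · 0.003858 = 0.00055115, 2/7 · 0.0625 = 0.017857, 1/7 · 0.0085353 = 0.0012193, 3/14 · 0.093709 = 0.020081, 3/14 · 0.030599 = 0.0065569; with total 0.046265.
Therefore the posterior P(bag D | data) = (0.020081) / (0.046265) = 0.43403.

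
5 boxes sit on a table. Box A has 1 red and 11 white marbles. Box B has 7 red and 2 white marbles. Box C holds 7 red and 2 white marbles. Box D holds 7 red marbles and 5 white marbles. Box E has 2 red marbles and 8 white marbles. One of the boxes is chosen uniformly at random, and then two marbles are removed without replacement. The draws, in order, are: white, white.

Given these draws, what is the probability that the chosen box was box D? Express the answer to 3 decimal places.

Compute the likelihood of the observed sequence for each case: P(data | box A) = (11/12)(10/11) = 0.83333; P(data | box B) = (2/9)(1/8) = 0.027778; P(data | box C) = (2/9)(1/8) = 0.027778; P(data | box D) = (5/12)(4/11) = 0.15152; P(data | box E) = (8/10)(7/9) = 0.62222.
The prior-weighted likelihoods are 1/5 · 0.83333 = 0.16667, 1/5 · 0.027778 = 0.0055556, 1/5 · 0.027778 = 0.0055556, 1/5 · 0.15152 = 0.030303, 1/5 · 0.62222 = 0.12444; summing to 0.33253.
Hence P(box D | data) = (0.030303) / (0.33253) = 0.09113.

0.091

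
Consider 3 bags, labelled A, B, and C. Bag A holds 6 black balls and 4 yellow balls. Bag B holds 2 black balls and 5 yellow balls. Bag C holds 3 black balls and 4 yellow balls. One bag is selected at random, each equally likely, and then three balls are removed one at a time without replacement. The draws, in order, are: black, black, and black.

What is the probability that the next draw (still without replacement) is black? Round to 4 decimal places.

Under each hypothesis, the probability of the observed sequence is: P(data | bag A) = (6/10)(5/9)(4/8) = 1/6; P(data | bag B) = (2/7)(1/6)(0/5) = 0; P(data | bag C) = (3/7)(2/6)(1/5) = 1/35.
The prior-weighted likelihoods are 1/3 · 1/6 = 1/18, 1/3 · 0 = 0, 1/3 · 1/35 = 1/105; summing to 41/630.
The posterior is then P(bag A | data) = 35/41, P(bag B | data) = 0, P(bag C | data) = 6/41.
Averaging over the posterior, P(black next | data) = (3/7)(35/41) + (0)(6/41) = 15/41.

0.3659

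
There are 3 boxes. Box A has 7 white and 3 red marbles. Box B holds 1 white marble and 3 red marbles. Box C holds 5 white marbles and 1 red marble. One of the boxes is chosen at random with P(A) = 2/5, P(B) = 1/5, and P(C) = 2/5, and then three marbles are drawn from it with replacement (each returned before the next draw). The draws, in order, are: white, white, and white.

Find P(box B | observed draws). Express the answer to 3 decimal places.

0.008

The likelihood of the observed sequence under each hypothesis: P(data | box A) = (7/10)(7/10)(7/10) = 0.343; P(data | box B) = (1/4)(1/4)(1/4) = 0.015625; P(data | box C) = (5/6)(5/6)(5/6) = 0.5787.
The prior-weighted likelihoods are 2/5 · 0.343 = 0.1372, 1/5 · 0.015625 = 0.003125, 2/5 · 0.5787 = 0.23148; these sum to 0.37181.
Hence P(box B | data) = (0.003125) / (0.37181) = 0.0084049.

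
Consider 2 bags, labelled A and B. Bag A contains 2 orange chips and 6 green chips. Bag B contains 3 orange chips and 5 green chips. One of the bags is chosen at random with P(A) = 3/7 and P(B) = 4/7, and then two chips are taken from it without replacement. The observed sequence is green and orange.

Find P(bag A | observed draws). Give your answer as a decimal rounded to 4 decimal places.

For each hypothesis, P(data | H) works out to: P(data | bag A) = (6/8)(2/7) = 3/14; P(data | bag B) = (5/8)(3/7) = 15/56.
Weighting by the prior gives 3/7 · 3/14 = 9/98, 4/7 · 15/56 = 15/98; with total 12/49.
By Bayes' rule, P(bag A | data) = (9/98) / (12/49) = 3/8.

0.3750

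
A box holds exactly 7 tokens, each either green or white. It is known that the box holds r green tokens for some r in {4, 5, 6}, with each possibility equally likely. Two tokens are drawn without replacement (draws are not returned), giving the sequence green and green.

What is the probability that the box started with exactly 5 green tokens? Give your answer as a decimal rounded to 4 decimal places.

Under each hypothesis, the probability of the observed sequence is: P(data | r = 4) = (4/7)(3/6) = 2/7; P(data | r = 5) = (5/7)(4/6) = 10/21; P(data | r = 6) = (6/7)(5/6) = 5/7.
The prior-weighted likelihoods are 1/3 · 2/7 = 2/21, 1/3 · 10/21 = 10/63, 1/3 · 5/7 = 5/21; summing to 31/63.
Therefore the posterior P(r = 5 | data) = (10/63) / (31/63) = 10/31.

0.3226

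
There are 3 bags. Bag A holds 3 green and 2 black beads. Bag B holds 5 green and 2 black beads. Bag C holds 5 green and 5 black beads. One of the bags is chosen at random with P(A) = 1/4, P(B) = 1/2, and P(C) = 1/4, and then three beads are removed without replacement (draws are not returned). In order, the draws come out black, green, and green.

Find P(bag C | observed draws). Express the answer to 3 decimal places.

Under each hypothesis, the probability of the observed sequence is: P(data | bag A) = (2/5)(3/4)(2/3) = 0.2; P(data | bag B) = (2/7)(5/6)(4/5) = 0.19048; P(data | bag C) = (5/10)(5/9)(4/8) = 0.13889.
The prior-weighted likelihoods are 1/4 · 0.2 = 0.05, 1/2 · 0.19048 = 0.095238, 1/4 · 0.13889 = 0.034722; summing to 0.17996.
So P(bag C | data) = (0.034722) / (0.17996) = 0.19294.

0.193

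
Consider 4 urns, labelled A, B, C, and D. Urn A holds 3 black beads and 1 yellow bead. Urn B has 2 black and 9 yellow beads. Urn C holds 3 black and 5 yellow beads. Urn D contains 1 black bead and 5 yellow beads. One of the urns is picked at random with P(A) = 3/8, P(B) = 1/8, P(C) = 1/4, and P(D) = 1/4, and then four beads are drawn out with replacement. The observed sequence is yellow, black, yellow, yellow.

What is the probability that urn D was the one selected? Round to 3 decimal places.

0.378

The likelihood of the observed sequence under each hypothesis: P(data | urn A) = (1/4)(3/4)(1/4)(1/4) = 0.011719; P(data | urn B) = (9/11)(2/11)(9/11)(9/11) = 0.099583; P(data | urn C) = (5/8)(3/8)(5/8)(5/8) = 0.091553; P(data | urn D) = (5/6)(1/6)(5/6)(5/6) = 0.096451.
Multiplying each by its prior: 3/8 · 0.011719 = 0.0043945, 1/8 · 0.099583 = 0.012448, 1/4 · 0.091553 = 0.022888, 1/4 · 0.096451 = 0.024113; with total 0.063843.
So P(urn D | data) = (0.024113) / (0.063843) = 0.37769.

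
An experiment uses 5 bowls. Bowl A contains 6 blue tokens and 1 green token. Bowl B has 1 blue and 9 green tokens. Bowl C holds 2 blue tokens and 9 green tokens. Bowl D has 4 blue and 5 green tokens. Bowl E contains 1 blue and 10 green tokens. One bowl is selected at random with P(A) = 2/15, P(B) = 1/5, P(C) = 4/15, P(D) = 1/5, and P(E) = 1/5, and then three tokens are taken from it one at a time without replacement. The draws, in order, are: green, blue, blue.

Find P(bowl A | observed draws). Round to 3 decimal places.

0.399

Under each hypothesis, the probability of the observed sequence is: P(data | bowl A) = (1/7)(6/6)(5/5) = 0.14286; P(data | bowl B) = (9/10)(1/9)(0/8) = 0; P(data | bowl C) = (9/11)(2/10)(1/9) = 0.018182; P(data | bowl D) = (5/9)(4/8)(3/7) = 0.11905; P(data | bowl E) = (10/11)(1/10)(0/9) = 0.
The prior-weighted likelihoods are 2/15 · 0.14286 = 0.019048, 1/5 · 0 = 0, 4/15 · 0.018182 = 0.0048485, 1/5 · 0.11905 = 0.02381, 1/5 · 0 = 0; these sum to 0.047706.
Hence P(bowl A | data) = (0.019048) / (0.047706) = 0.39927.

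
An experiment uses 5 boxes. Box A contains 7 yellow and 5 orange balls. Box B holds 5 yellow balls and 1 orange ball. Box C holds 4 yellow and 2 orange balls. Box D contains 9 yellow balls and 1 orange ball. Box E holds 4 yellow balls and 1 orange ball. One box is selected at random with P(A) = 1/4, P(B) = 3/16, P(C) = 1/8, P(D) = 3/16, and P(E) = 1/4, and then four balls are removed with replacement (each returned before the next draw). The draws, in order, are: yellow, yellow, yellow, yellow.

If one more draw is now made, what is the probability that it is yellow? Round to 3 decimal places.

Under each hypothesis, the probability of the observed sequence is: P(data | box A) = (7/12)(7/12)(7/12)(7/12) = 0.11579; P(data | box B) = (5/6)(5/6)(5/6)(5/6) = 0.48225; P(data | box C) = (4/6)(4/6)(4/6)(4/6) = 0.19753; P(data | box D) = (9/10)(9/10)(9/10)(9/10) = 0.6561; P(data | box E) = (4/5)(4/5)(4/5)(4/5) = 0.4096.
Weighting by the prior gives 1/4 · 0.11579 = 0.028947, 3/16 · 0.48225 = 0.090422, 1/8 · 0.19753 = 0.024691, 3/16 · 0.6561 = 0.12302, 1/4 · 0.4096 = 0.1024; these sum to 0.36948.
The posterior is then P(box A | data) = 0.078346, P(box B | data) = 0.24473, P(box C | data) = 0.066827, P(box D | data) = 0.33295, P(box E | data) = 0.27715.
Averaging over the posterior, P(yellow next | data) = (7/12)(0.078346) + (5/6)(0.24473) + (2/3)(0.066827) + (9/10)(0.33295) + (4/5)(0.27715) = 0.81557.

0.816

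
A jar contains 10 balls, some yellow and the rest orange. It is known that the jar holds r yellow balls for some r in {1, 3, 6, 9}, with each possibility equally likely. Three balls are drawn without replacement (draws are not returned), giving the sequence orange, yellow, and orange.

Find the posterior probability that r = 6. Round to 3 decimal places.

0.267

The likelihood of the observed sequence under each hypothesis: P(data | r = 1) = (9/10)(1/9)(8/8) = 1/10; P(data | r = 3) = (7/10)(3/9)(6/8) = 7/40; P(data | r = 6) = (4/10)(6/9)(3/8) = 1/10; P(data | r = 9) = (1/10)(9/9)(0/8) = 0.
The prior-weighted likelihoods are 1/4 · 1/10 = 1/40, 1/4 · 7/40 = 7/160, 1/4 · 1/10 = 1/40, 1/4 · 0 = 0; these sum to 3/32.
Therefore the posterior P(r = 6 | data) = (1/40) / (3/32) = 4/15.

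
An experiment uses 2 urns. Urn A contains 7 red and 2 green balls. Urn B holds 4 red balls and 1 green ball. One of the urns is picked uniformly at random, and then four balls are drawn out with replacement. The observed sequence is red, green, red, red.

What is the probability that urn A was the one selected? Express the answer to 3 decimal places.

0.505

Under each hypothesis, the probability of the observed sequence is: P(data | urn A) = (7/9)(2/9)(7/9)(7/9) = 0.10456; P(data | urn B) = (4/5)(1/5)(4/5)(4/5) = 0.1024.
Weighting by the prior gives 1/2 · 0.10456 = 0.052279, 1/2 · 0.1024 = 0.0512; with total 0.10348.
Hence P(urn A | data) = (0.052279) / (0.10348) = 0.50521.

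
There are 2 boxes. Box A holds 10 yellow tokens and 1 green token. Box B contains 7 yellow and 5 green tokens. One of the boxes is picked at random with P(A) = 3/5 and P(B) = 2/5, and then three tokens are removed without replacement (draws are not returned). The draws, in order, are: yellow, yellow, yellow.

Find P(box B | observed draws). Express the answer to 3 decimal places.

0.127

The likelihood of the observed sequence under each hypothesis: P(data | box A) = (10/11)(9/10)(8/9) = 8/11; P(data | box B) = (7/12)(6/11)(5/10) = 7/44.
Weighting by the prior gives 3/5 · 8/11 = 24/55, 2/5 · 7/44 = 7/110; summing to 1/2.
So P(box B | data) = (7/110) / (1/2) = 7/55.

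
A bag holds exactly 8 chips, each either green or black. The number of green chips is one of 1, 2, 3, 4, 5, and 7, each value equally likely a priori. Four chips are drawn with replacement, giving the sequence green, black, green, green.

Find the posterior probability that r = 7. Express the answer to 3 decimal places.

0.295

Under each hypothesis, the probability of the observed sequence is: P(data | r = 1) = (1/8)(7/8)(1/8)(1/8) = 0.001709; P(data | r = 2) = (2/8)(6/8)(2/8)(2/8) = 0.011719; P(data | r = 3) = (3/8)(5/8)(3/8)(3/8) = 0.032959; P(data | r = 4) = (4/8)(4/8)(4/8)(4/8) = 0.0625; P(data | r = 5) = (5/8)(3/8)(5/8)(5/8) = 0.091553; P(data | r = 7) = (7/8)(1/8)(7/8)(7/8) = 0.08374.
Weighting by the prior gives 1/6 · 0.001709 = 0.00028483, 1/6 · 0.011719 = 0.0019531, 1/6 · 0.032959 = 0.0054932, 1/6 · 0.0625 = 0.010417, 1/6 · 0.091553 = 0.015259, 1/6 · 0.08374 = 0.013957; with total 0.047363.
Hence P(r = 7 | data) = (0.013957) / (0.047363) = 0.29467.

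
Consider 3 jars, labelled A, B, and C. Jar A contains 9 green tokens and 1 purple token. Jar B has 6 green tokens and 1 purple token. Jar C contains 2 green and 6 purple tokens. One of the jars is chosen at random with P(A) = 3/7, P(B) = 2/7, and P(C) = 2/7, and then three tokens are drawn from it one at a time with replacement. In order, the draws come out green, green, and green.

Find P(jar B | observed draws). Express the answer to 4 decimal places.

Compute the likelihood of the observed sequence for each case: P(data | jar A) = (9/10)(9/10)(9/10) = 0.729; P(data | jar B) = (6/7)(6/7)(6/7) = 0.62974; P(data | jar C) = (2/8)(2/8)(2/8) = 0.015625.
The prior-weighted likelihoods are 3/7 · 0.729 = 0.31243, 2/7 · 0.62974 = 0.17993, 2/7 · 0.015625 = 0.0044643; summing to 0.49682.
By Bayes' rule, P(jar B | data) = (0.17993) / (0.49682) = 0.36215.

0.3622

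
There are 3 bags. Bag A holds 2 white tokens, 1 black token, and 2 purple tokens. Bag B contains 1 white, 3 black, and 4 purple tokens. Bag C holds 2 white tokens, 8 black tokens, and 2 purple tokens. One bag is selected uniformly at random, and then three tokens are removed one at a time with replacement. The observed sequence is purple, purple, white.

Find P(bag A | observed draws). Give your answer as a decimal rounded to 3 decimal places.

0.641

The likelihood of the observed sequence under each hypothesis: P(data | bag A) = (2/5)(2/5)(2/5) = 0.064; P(data | bag B) = (4/8)(4/8)(1/8) = 0.03125; P(data | bag C) = (2/12)(2/12)(2/12) = 0.0046296.
Multiplying each by its prior: 1/3 · 0.064 = 0.021333, 1/3 · 0.03125 = 0.010417, 1/3 · 0.0046296 = 0.0015432; summing to 0.033293.
Hence P(bag A | data) = (0.021333) / (0.033293) = 0.64077.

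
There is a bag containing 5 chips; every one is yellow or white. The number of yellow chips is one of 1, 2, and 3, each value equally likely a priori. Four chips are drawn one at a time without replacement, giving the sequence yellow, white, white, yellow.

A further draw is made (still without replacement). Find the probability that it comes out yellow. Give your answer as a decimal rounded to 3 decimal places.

0.500

For each hypothesis, P(data | H) works out to: P(data | r = 1) = (1/5)(4/4)(3/3)(0/2) = 0; P(data | r = 2) = (2/5)(3/4)(2/3)(1/2) = 1/10; P(data | r = 3) = (3/5)(2/4)(1/3)(2/2) = 1/10.
Multiplying each by its prior: 1/3 · 0 = 0, 1/3 · 1/10 = 1/30, 1/3 · 1/10 = 1/30; these sum to 1/15.
The posterior is then P(r = 1 | data) = 0, P(r = 2 | data) = 1/2, P(r = 3 | data) = 1/2.
So P(yellow next | data) = Σ P(yellow next | H) P(H | data) = (0)(1/2) + (1)(1/2) = 1/2.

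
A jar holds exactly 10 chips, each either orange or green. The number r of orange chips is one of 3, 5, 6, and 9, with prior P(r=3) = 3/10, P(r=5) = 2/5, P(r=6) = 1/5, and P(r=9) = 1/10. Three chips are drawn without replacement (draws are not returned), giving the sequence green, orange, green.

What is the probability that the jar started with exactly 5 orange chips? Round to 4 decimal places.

Under each hypothesis, the probability of the observed sequence is: P(data | r = 3) = (7/10)(3/9)(6/8) = 0.175; P(data | r = 5) = (5/10)(5/9)(4/8) = 0.13889; P(data | r = 6) = (4/10)(6/9)(3/8) = 0.1; P(data | r = 9) = (1/10)(9/9)(0/8) = 0.
Weighting by the prior gives 3/10 · 0.175 = 0.0525, 2/5 · 0.13889 = 0.055556, 1/5 · 0.1 = 0.02, 1/10 · 0 = 0; with total 0.12806.
Hence P(r = 5 | data) = (0.055556) / (0.12806) = 0.43384.

0.4338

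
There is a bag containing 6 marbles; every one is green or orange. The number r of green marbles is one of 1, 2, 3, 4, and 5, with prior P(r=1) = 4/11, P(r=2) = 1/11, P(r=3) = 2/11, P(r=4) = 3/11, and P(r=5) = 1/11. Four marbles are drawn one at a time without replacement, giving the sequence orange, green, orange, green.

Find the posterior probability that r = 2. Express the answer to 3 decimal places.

Under each hypothesis, the probability of the observed sequence is: P(data | r = 1) = (5/6)(1/5)(4/4)(0/3) = 0; P(data | r = 2) = (4/6)(2/5)(3/4)(1/3) = 1/15; P(data | r = 3) = (3/6)(3/5)(2/4)(2/3) = 1/10; P(data | r = 4) = (2/6)(4/5)(1/4)(3/3) = 1/15; P(data | r = 5) = (1/6)(5/5)(0/4) = 0.
The prior-weighted likelihoods are 4/11 · 0 = 0, 1/11 · 1/15 = 1/165, 2/11 · 1/10 = 1/55, 3/11 · 1/15 = 1/55, 1/11 · 0 = 0; with total 7/165.
Therefore the posterior P(r = 2 | data) = (1/165) / (7/165) = 1/7.

0.143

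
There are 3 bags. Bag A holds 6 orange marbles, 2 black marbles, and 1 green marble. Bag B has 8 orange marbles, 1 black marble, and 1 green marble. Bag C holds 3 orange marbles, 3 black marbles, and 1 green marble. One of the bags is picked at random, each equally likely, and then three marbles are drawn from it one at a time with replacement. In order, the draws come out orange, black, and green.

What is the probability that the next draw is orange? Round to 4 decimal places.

0.5645

The likelihood of the observed sequence under each hypothesis: P(data | bag A) = (6/9)(2/9)(1/9) = 0.016461; P(data | bag B) = (8/10)(1/10)(1/10) = 0.008; P(data | bag C) = (3/7)(3/7)(1/7) = 0.026239.
The prior-weighted likelihoods are 1/3 · 0.016461 = 0.005487, 1/3 · 0.008 = 0.0026667, 1/3 · 0.026239 = 0.0087464; with total 0.0169.
Normalising, the posterior is P(bag A | data) = 0.32467, P(bag B | data) = 0.15779, P(bag C | data) = 0.51754.
So P(orange next | data) = Σ P(orange next | H) P(H | data) = (2/3)(0.32467) + (4/5)(0.15779) + (3/7)(0.51754) = 0.56448.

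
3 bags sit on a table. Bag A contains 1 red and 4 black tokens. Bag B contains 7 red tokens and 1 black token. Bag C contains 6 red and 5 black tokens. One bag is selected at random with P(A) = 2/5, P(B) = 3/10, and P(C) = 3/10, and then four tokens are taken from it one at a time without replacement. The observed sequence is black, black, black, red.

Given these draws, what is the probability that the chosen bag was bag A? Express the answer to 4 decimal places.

0.8544

For each hypothesis, P(data | H) works out to: P(data | bag A) = (4/5)(3/4)(2/3)(1/2) = 0.2; P(data | bag B) = (1/8)(0/7) = 0; P(data | bag C) = (5/11)(4/10)(3/9)(6/8) = 0.045455.
Weighting by the prior gives 2/5 · 0.2 = 0.08, 3/10 · 0 = 0, 3/10 · 0.045455 = 0.013636; with total 0.093636.
Therefore the posterior P(bag A | data) = (0.08) / (0.093636) = 0.85437.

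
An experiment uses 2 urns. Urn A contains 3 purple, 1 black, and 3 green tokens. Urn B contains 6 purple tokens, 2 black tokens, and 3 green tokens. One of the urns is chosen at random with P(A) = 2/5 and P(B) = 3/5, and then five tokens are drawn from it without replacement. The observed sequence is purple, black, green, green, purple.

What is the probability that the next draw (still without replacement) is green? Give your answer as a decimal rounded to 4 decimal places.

The likelihood of the observed sequence under each hypothesis: P(data | urn A) = (3/7)(1/6)(3/5)(2/4)(2/3) = 0.014286; P(data | urn B) = (6/11)(2/10)(3/9)(2/8)(5/7) = 0.0064935.
The prior-weighted likelihoods are 2/5 · 0.014286 = 0.0057143, 3/5 · 0.0064935 = 0.0038961; with total 0.0096104.
The posterior is then P(urn A | data) = 0.59459, P(urn B | data) = 0.40541.
So P(green next | data) = Σ P(green next | H) P(H | data) = (1/2)(0.59459) + (1/6)(0.40541) = 0.36486.

0.3649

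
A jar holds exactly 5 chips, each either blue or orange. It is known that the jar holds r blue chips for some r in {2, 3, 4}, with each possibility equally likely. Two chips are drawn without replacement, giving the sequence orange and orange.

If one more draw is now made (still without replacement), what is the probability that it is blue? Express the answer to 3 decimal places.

0.750

Under each hypothesis, the probability of the observed sequence is: P(data | r = 2) = (3/5)(2/4) = 3/10; P(data | r = 3) = (2/5)(1/4) = 1/10; P(data | r = 4) = (1/5)(0/4) = 0.
Multiplying each by its prior: 1/3 · 3/10 = 1/10, 1/3 · 1/10 = 1/30, 1/3 · 0 = 0; summing to 2/15.
The posterior is then P(r = 2 | data) = 3/4, P(r = 3 | data) = 1/4, P(r = 4 | data) = 0.
The predictive probability is P(blue next | data) = (2/3)(3/4) + (1)(1/4) = 3/4.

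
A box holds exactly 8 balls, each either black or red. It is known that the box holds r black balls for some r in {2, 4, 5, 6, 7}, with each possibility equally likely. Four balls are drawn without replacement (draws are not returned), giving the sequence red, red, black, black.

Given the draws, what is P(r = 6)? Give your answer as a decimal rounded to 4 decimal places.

0.1563

The likelihood of the observed sequence under each hypothesis: P(data | r = 2) = (6/8)(5/7)(2/6)(1/5) = 1/28; P(data | r = 4) = (4/8)(3/7)(4/6)(3/5) = 3/35; P(data | r = 5) = (3/8)(2/7)(5/6)(4/5) = 1/14; P(data | r = 6) = (2/8)(1/7)(6/6)(5/5) = 1/28; P(data | r = 7) = (1/8)(0/7) = 0.
Weighting by the prior gives 1/5 · 1/28 = 1/140, 1/5 · 3/35 = 3/175, 1/5 · 1/14 = 1/70, 1/5 · 1/28 = 1/140, 1/5 · 0 = 0; these sum to 8/175.
Hence P(r = 6 | data) = (1/140) / (8/175) = 5/32.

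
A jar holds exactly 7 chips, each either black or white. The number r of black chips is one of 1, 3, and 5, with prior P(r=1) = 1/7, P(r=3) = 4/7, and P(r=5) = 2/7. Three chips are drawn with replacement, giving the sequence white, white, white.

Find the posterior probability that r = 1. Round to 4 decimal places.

The likelihood of the observed sequence under each hypothesis: P(data | r = 1) = (6/7)(6/7)(6/7) = 0.62974; P(data | r = 3) = (4/7)(4/7)(4/7) = 0.18659; P(data | r = 5) = (2/7)(2/7)(2/7) = 0.023324.
Weighting by the prior gives 1/7 · 0.62974 = 0.089963, 4/7 · 0.18659 = 0.10662, 2/7 · 0.023324 = 0.0066639; with total 0.20325.
Therefore the posterior P(r = 1 | data) = (0.089963) / (0.20325) = 0.44262.

0.4426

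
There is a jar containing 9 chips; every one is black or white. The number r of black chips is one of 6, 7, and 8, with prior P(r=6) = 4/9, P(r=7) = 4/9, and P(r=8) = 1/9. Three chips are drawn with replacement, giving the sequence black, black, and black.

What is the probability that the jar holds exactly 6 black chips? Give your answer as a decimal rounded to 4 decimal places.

0.3144

Under each hypothesis, the probability of the observed sequence is: P(data | r = 6) = (6/9)(6/9)(6/9) = 0.2963; P(data | r = 7) = (7/9)(7/9)(7/9) = 0.47051; P(data | r = 8) = (8/9)(8/9)(8/9) = 0.70233.
The prior-weighted likelihoods are 4/9 · 0.2963 = 0.13169, 4/9 · 0.47051 = 0.20911, 1/9 · 0.70233 = 0.078037; these sum to 0.41884.
So P(r = 6 | data) = (0.13169) / (0.41884) = 0.31441.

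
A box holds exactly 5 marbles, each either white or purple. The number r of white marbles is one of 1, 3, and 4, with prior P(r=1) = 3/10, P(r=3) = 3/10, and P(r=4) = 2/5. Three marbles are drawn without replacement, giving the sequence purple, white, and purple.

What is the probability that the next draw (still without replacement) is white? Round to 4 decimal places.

The likelihood of the observed sequence under each hypothesis: P(data | r = 1) = (4/5)(1/4)(3/3) = 1/5; P(data | r = 3) = (2/5)(3/4)(1/3) = 1/10; P(data | r = 4) = (1/5)(4/4)(0/3) = 0.
The prior-weighted likelihoods are 3/10 · 1/5 = 3/50, 3/10 · 1/10 = 3/100, 2/5 · 0 = 0; these sum to 9/100.
The posterior is then P(r = 1 | data) = 2/3, P(r = 3 | data) = 1/3, P(r = 4 | data) = 0.
So P(white next | data) = Σ P(white next | H) P(H | data) = (0)(2/3) + (1)(1/3) = 1/3.

0.3333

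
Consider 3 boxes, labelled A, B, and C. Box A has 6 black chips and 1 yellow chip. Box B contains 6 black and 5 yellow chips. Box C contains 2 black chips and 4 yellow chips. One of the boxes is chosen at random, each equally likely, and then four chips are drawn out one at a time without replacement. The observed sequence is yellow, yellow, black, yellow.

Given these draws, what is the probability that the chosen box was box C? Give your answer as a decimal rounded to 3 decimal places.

The likelihood of the observed sequence under each hypothesis: P(data | box A) = (1/7)(0/6) = 0; P(data | box B) = (5/11)(4/10)(6/9)(3/8) = 1/22; P(data | box C) = (4/6)(3/5)(2/4)(2/3) = 2/15.
Multiplying each by its prior: 1/3 · 0 = 0, 1/3 · 1/22 = 1/66, 1/3 · 2/15 = 2/45; these sum to 59/990.
By Bayes' rule, P(box C | data) = (2/45) / (59/990) = 44/59.

0.746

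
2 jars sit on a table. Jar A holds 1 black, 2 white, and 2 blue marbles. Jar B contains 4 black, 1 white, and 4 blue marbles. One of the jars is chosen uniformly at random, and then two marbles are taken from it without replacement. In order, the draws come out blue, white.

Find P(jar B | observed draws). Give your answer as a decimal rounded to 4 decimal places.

0.2174

Under each hypothesis, the probability of the observed sequence is: P(data | jar A) = (2/5)(2/4) = 1/5; P(data | jar B) = (4/9)(1/8) = 1/18.
Weighting by the prior gives 1/2 · 1/5 = 1/10, 1/2 · 1/18 = 1/36; summing to 23/180.
Hence P(jar B | data) = (1/36) / (23/180) = 5/23.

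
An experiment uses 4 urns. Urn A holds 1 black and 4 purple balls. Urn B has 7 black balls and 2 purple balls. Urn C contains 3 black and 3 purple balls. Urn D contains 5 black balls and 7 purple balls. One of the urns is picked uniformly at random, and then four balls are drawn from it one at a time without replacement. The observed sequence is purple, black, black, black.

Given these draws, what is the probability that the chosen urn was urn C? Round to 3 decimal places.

The likelihood of the observed sequence under each hypothesis: P(data | urn A) = (4/5)(1/4)(0/3) = 0; P(data | urn B) = (2/9)(7/8)(6/7)(5/6) = 5/36; P(data | urn C) = (3/6)(3/5)(2/4)(1/3) = 1/20; P(data | urn D) = (7/12)(5/11)(4/10)(3/9) = 7/198.
Weighting by the prior gives 1/4 · 0 = 0, 1/4 · 5/36 = 5/144, 1/4 · 1/20 = 1/80, 1/4 · 7/198 = 7/792; these sum to 37/660.
Hence P(urn C | data) = (1/80) / (37/660) = 33/148.

0.223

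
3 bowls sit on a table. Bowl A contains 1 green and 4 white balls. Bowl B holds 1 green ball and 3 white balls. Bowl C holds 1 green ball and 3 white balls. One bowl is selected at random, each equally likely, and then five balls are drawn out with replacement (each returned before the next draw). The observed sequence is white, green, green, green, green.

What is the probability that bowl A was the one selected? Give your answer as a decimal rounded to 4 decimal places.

0.1793

For each hypothesis, P(data | H) works out to: P(data | bowl A) = (4/5)(1/5)(1/5)(1/5)(1/5) = 0.00128; P(data | bowl B) = (3/4)(1/4)(1/4)(1/4)(1/4) = 0.0029297; P(data | bowl C) = (3/4)(1/4)(1/4)(1/4)(1/4) = 0.0029297.
Weighting by the prior gives 1/3 · 0.00128 = 0.00042667, 1/3 · 0.0029297 = 0.00097656, 1/3 · 0.0029297 = 0.00097656; these sum to 0.0023798.
Hence P(bowl A | data) = (0.00042667) / (0.0023798) = 0.17929.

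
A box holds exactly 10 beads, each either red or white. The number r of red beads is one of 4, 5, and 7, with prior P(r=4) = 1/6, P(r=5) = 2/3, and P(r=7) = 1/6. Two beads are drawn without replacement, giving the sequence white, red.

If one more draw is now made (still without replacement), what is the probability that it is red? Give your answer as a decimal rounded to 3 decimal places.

0.516

The likelihood of the observed sequence under each hypothesis: P(data | r = 4) = (6/10)(4/9) = 4/15; P(data | r = 5) = (5/10)(5/9) = 5/18; P(data | r = 7) = (3/10)(7/9) = 7/30.
Multiplying each by its prior: 1/6 · 4/15 = 2/45, 2/3 · 5/18 = 5/27, 1/6 · 7/30 = 7/180; with total 29/108.
Normalising, the posterior is P(r = 4 | data) = 24/145, P(r = 5 | data) = 20/29, P(r = 7 | data) = 21/145.
The predictive probability is P(red next | data) = (3/8)(24/145) + (1/2)(20/29) + (3/4)(21/145) = 299/580.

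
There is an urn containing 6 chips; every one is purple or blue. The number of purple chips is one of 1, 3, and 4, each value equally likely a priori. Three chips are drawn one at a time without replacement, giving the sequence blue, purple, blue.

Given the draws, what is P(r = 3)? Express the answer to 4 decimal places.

Under each hypothesis, the probability of the observed sequence is: P(data | r = 1) = (5/6)(1/5)(4/4) = 1/6; P(data | r = 3) = (3/6)(3/5)(2/4) = 3/20; P(data | r = 4) = (2/6)(4/5)(1/4) = 1/15.
The prior-weighted likelihoods are 1/3 · 1/6 = 1/18, 1/3 · 3/20 = 1/20, 1/3 · 1/15 = 1/45; with total 23/180.
Hence P(r = 3 | data) = (1/20) / (23/180) = 9/23.

0.3913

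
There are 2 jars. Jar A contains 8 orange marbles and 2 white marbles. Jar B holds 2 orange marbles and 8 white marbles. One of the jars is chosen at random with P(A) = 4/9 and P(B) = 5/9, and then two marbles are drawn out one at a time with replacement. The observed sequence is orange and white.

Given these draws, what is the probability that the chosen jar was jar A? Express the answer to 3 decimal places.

0.444

Under each hypothesis, the probability of the observed sequence is: P(data | jar A) = (8/10)(2/10) = 4/25; P(data | jar B) = (2/10)(8/10) = 4/25.
Weighting by the prior gives 4/9 · 4/25 = 16/225, 5/9 · 4/25 = 4/45; these sum to 4/25.
Therefore the posterior P(jar A | data) = (16/225) / (4/25) = 4/9.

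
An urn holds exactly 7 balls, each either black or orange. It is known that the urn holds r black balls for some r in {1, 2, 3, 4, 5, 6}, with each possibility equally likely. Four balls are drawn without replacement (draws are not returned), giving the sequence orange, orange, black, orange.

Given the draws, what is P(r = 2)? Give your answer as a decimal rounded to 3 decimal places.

0.357

Compute the likelihood of the observed sequence for each case: P(data | r = 1) = (6/7)(5/6)(1/5)(4/4) = 1/7; P(data | r = 2) = (5/7)(4/6)(2/5)(3/4) = 1/7; P(data | r = 3) = (4/7)(3/6)(3/5)(2/4) = 3/35; P(data | r = 4) = (3/7)(2/6)(4/5)(1/4) = 1/35; P(data | r = 5) = (2/7)(1/6)(5/5)(0/4) = 0; P(data | r = 6) = (1/7)(0/6) = 0.
The prior-weighted likelihoods are 1/6 · 1/7 = 1/42, 1/6 · 1/7 = 1/42, 1/6 · 3/35 = 1/70, 1/6 · 1/35 = 1/210, 1/6 · 0 = 0, 1/6 · 0 = 0; with total 1/15.
Hence P(r = 2 | data) = (1/42) / (1/15) = 5/14.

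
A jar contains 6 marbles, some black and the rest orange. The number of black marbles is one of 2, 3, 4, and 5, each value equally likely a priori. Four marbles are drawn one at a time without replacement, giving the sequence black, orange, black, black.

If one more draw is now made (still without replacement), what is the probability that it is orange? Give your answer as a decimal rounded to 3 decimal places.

0.333

Under each hypothesis, the probability of the observed sequence is: P(data | r = 2) = (2/6)(4/5)(1/4)(0/3) = 0; P(data | r = 3) = (3/6)(3/5)(2/4)(1/3) = 1/20; P(data | r = 4) = (4/6)(2/5)(3/4)(2/3) = 2/15; P(data | r = 5) = (5/6)(1/5)(4/4)(3/3) = 1/6.
Weighting by the prior gives 1/4 · 0 = 0, 1/4 · 1/20 = 1/80, 1/4 · 2/15 = 1/30, 1/4 · 1/6 = 1/24; these sum to 7/80.
Normalising, the posterior is P(r = 2 | data) = 0, P(r = 3 | data) = 1/7, P(r = 4 | data) = 8/21, P(r = 5 | data) = 10/21.
So P(orange next | data) = Σ P(orange next | H) P(H | data) = (1)(1/7) + (1/2)(8/21) + (0)(10/21) = 1/3.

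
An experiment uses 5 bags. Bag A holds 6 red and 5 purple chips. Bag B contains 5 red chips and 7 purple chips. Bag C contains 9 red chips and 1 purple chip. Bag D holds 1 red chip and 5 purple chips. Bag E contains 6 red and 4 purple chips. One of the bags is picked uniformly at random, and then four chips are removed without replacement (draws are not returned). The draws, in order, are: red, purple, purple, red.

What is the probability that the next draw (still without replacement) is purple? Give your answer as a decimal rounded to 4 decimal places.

0.4611

Under each hypothesis, the probability of the observed sequence is: P(data | bag A) = (6/11)(5/10)(4/9)(5/8) = 0.075758; P(data | bag B) = (5/12)(7/11)(6/10)(4/9) = 0.070707; P(data | bag C) = (9/10)(1/9)(0/8) = 0; P(data | bag D) = (1/6)(5/5)(4/4)(0/3) = 0; P(data | bag E) = (6/10)(4/9)(3/8)(5/7) = 0.071429.
The prior-weighted likelihoods are 1/5 · 0.075758 = 0.015152, 1/5 · 0.070707 = 0.014141, 1/5 · 0 = 0, 1/5 · 0 = 0, 1/5 · 0.071429 = 0.014286; these sum to 0.043579.
The posterior is then P(bag A | data) = 0.34768, P(bag B | data) = 0.3245, P(bag C | data) = 0, P(bag D | data) = 0, P(bag E | data) = 0.32781.
Averaging over the posterior, P(purple next | data) = (3/7)(0.34768) + (5/8)(0.3245) + (1/3)(0.32781) = 0.46109.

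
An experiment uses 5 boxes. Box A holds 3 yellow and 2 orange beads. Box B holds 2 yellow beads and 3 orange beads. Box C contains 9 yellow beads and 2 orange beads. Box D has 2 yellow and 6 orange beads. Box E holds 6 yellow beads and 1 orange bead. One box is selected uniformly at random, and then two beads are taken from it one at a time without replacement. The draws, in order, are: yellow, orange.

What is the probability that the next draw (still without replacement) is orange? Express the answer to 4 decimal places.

Under each hypothesis, the probability of the observed sequence is: P(data | box A) = (3/5)(2/4) = 0.3; P(data | box B) = (2/5)(3/4) = 0.3; P(data | box C) = (9/11)(2/10) = 0.16364; P(data | box D) = (2/8)(6/7) = 0.21429; P(data | box E) = (6/7)(1/6) = 0.14286.
The prior-weighted likelihoods are 1/5 · 0.3 = 0.06, 1/5 · 0.3 = 0.06, 1/5 · 0.16364 = 0.032727, 1/5 · 0.21429 = 0.042857, 1/5 · 0.14286 = 0.028571; with total 0.22416.
Dividing through by the total gives posterior P(box A | data) = 0.26767, P(box B | data) = 0.26767, P(box C | data) = 0.146, P(box D | data) = 0.19119, P(box E | data) = 0.12746.
Averaging over the posterior, P(orange next | data) = (1/3)(0.26767) + (2/3)(0.26767) + (1/9)(0.146) + (5/6)(0.19119) + (0)(0.12746) = 0.44322.

0.4432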